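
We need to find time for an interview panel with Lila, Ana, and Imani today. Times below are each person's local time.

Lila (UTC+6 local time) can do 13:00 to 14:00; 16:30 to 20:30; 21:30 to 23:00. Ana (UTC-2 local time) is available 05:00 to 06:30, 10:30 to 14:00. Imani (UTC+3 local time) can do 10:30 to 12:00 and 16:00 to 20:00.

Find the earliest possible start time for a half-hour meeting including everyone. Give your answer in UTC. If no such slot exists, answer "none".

Lila in UTC: 07:00-08:00, 10:30-14:30, 15:30-17:00 (subtract 6h to convert from UTC+6).
Ana in UTC: 07:00-08:30, 12:30-16:00 (add 2h to convert from UTC-2).
Imani in UTC: 07:30-09:00, 13:00-17:00 (subtract 3h to convert from UTC+3).
Lila ∩ Ana: 07:00-08:00, 12:30-14:30, 15:30-16:00.
Lila ∩ Ana ∩ Imani: 07:30-08:00, 13:00-14:30, 15:30-16:00.
The first common window of at least 30 minutes is 07:30-08:00, so the earliest start is 07:30.

07:30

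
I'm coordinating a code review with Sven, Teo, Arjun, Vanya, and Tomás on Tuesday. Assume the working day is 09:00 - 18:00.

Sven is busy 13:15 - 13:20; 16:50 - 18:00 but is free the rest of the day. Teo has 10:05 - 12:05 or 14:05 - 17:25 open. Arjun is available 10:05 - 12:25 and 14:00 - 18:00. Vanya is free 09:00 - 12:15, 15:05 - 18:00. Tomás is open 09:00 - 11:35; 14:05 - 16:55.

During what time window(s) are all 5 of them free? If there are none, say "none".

Sven free: 09:00-13:15, 13:20-16:50 (invert busy blocks within the working day).
Teo free: 10:05-12:05, 14:05-17:25.
Arjun free: 10:05-12:25, 14:00-18:00.
Vanya free: 09:00-12:15, 15:05-18:00.
Tomás free: 09:00-11:35, 14:05-16:55.
Sven ∩ Teo: 10:05-12:05, 14:05-16:50.
Sven ∩ Teo ∩ Arjun: 10:05-12:05, 14:05-16:50.
Sven ∩ Teo ∩ Arjun ∩ Vanya: 10:05-12:05, 15:05-16:50.
Sven ∩ Teo ∩ Arjun ∩ Vanya ∩ Tomás: 10:05-11:35, 15:05-16:50.

10:05-11:35, 15:05-16:50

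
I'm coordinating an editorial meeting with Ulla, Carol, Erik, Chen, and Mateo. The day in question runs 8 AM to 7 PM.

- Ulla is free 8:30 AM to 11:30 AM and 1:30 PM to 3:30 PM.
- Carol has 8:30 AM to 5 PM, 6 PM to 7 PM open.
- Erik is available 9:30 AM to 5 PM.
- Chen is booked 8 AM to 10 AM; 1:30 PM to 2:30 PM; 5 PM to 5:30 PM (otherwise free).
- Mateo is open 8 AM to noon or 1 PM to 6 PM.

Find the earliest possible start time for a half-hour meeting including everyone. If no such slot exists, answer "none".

10:00

Ulla free: 08:30-11:30, 13:30-15:30.
Carol free: 08:30-17:00, 18:00-19:00.
Erik free: 09:30-17:00.
Chen free: 10:00-13:30, 14:30-17:00, 17:30-19:00 (invert busy blocks within the working day).
Mateo free: 08:00-12:00, 13:00-18:00.
Ulla ∩ Carol: 08:30-11:30, 13:30-15:30.
Ulla ∩ Carol ∩ Erik: 09:30-11:30, 13:30-15:30.
Ulla ∩ Carol ∩ Erik ∩ Chen: 10:00-11:30, 14:30-15:30.
Ulla ∩ Carol ∩ Erik ∩ Chen ∩ Mateo: 10:00-11:30, 14:30-15:30.
The first common window of at least 30 minutes is 10:00-11:30, so the earliest start is 10:00.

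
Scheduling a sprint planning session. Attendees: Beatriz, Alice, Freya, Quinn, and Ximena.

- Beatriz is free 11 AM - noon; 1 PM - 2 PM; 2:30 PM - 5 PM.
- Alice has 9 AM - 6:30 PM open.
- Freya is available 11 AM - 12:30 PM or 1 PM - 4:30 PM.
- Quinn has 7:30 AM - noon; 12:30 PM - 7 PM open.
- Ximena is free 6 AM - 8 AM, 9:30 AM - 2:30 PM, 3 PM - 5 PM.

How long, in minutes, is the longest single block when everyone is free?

90

Beatriz ∩ Alice: 11:00-12:00, 13:00-14:00, 14:30-17:00.
Beatriz ∩ Alice ∩ Freya: 11:00-12:00, 13:00-14:00, 14:30-16:30.
Beatriz ∩ Alice ∩ Freya ∩ Quinn: 11:00-12:00, 13:00-14:00, 14:30-16:30.
Beatriz ∩ Alice ∩ Freya ∩ Quinn ∩ Ximena: 11:00-12:00, 13:00-14:00, 15:00-16:30.
The longest is 15:00-16:30 at 90 minutes.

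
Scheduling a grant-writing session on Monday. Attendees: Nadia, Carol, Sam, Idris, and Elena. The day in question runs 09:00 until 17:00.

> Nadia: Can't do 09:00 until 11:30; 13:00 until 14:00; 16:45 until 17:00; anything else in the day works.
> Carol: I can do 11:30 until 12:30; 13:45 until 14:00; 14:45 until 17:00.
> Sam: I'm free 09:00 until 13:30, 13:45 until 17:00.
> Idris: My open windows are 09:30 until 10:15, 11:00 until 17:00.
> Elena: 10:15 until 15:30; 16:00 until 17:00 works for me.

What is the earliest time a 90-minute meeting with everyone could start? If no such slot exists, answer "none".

none

Nadia free: 11:30-13:00, 14:00-16:45 (invert busy blocks within the working day).
Carol free: 11:30-12:30, 13:45-14:00, 14:45-17:00.
Sam free: 09:00-13:30, 13:45-17:00.
Idris free: 09:30-10:15, 11:00-17:00.
Elena free: 10:15-15:30, 16:00-17:00.
Nadia ∩ Carol: 11:30-12:30, 14:45-16:45.
Nadia ∩ Carol ∩ Sam: 11:30-12:30, 14:45-16:45.
Nadia ∩ Carol ∩ Sam ∩ Idris: 11:30-12:30, 14:45-16:45.
Nadia ∩ Carol ∩ Sam ∩ Idris ∩ Elena: 11:30-12:30, 14:45-15:30, 16:00-16:45.
No common window is at least 90 minutes long.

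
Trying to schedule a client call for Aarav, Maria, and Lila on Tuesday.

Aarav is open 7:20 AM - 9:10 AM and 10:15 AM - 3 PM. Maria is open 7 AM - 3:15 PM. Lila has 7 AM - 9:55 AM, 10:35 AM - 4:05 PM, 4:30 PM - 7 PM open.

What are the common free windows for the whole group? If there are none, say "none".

Aarav ∩ Maria: 07:20-09:10, 10:15-15:00.
Aarav ∩ Maria ∩ Lila: 07:20-09:10, 10:35-15:00.
So the common availability across everyone is 07:20-09:10, 10:35-15:00.

07:20-09:10, 10:35-15:00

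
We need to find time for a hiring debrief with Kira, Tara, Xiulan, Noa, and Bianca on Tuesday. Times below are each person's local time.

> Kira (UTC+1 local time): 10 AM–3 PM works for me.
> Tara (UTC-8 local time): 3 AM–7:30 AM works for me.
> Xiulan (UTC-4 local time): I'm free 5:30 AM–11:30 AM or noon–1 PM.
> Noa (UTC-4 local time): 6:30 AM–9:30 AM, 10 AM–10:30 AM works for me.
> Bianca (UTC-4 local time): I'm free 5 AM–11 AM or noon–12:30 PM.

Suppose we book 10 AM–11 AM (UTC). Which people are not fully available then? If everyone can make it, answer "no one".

Noa, Tara

Kira in UTC: 09:00-14:00 (subtract 1h to convert from UTC+1).
Tara in UTC: 11:00-15:30 (add 8h to convert from UTC-8).
Xiulan in UTC: 09:30-15:30, 16:00-17:00 (add 4h to convert from UTC-4).
Noa in UTC: 10:30-13:30, 14:00-14:30 (add 4h to convert from UTC-4).
Bianca in UTC: 09:00-15:00, 16:00-16:30 (add 4h to convert from UTC-4).
Kira: free for 10:00-11:00. Tara: not fully free for 10:00-11:00. Xiulan: free for 10:00-11:00. Noa: not fully free for 10:00-11:00. Bianca: free for 10:00-11:00.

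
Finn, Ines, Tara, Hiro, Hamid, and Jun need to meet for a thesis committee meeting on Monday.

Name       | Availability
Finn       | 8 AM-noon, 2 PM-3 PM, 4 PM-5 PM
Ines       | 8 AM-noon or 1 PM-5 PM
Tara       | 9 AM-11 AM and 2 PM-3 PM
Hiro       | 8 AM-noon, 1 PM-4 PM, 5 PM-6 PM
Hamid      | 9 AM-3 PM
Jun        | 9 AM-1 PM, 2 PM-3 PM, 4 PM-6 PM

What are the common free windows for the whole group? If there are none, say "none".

Finn ∩ Ines: 08:00-12:00, 14:00-15:00, 16:00-17:00.
Finn ∩ Ines ∩ Tara: 09:00-11:00, 14:00-15:00.
Finn ∩ Ines ∩ Tara ∩ Hiro: 09:00-11:00, 14:00-15:00.
Finn ∩ Ines ∩ Tara ∩ Hiro ∩ Hamid: 09:00-11:00, 14:00-15:00.
Finn ∩ Ines ∩ Tara ∩ Hiro ∩ Hamid ∩ Jun: 09:00-11:00, 14:00-15:00.
Those are the intersection windows.

09:00-11:00, 14:00-15:00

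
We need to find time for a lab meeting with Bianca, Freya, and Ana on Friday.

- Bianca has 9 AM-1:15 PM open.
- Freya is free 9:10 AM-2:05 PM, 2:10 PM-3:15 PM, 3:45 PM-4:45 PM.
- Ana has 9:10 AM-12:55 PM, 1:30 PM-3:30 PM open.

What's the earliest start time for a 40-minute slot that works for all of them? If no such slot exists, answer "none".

09:10

Bianca ∩ Freya: 09:10-13:15.
Bianca ∩ Freya ∩ Ana: 09:10-12:55.
So the common availability across everyone is 09:10-12:55.
The first common window of at least 40 minutes is 09:10-12:55, so the earliest start is 09:10.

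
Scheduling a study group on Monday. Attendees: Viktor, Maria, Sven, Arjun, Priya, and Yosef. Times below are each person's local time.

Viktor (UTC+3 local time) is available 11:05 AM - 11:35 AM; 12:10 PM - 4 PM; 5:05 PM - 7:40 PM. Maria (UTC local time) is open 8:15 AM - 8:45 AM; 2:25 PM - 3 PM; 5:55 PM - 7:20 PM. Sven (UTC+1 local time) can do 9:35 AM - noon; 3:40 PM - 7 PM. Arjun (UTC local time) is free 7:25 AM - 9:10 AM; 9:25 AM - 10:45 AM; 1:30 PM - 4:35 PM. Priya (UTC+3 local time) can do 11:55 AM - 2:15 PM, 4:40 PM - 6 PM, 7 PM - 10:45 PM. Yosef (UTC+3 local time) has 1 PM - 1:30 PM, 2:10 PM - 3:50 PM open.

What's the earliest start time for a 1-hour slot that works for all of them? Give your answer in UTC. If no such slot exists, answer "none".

Viktor in UTC: 08:05-08:35, 09:10-13:00, 14:05-16:40 (subtract 3h to convert from UTC+3).
Maria in UTC: 08:15-08:45, 14:25-15:00, 17:55-19:20.
Sven in UTC: 08:35-11:00, 14:40-18:00 (subtract 1h to convert from UTC+1).
Arjun in UTC: 07:25-09:10, 09:25-10:45, 13:30-16:35.
Priya in UTC: 08:55-11:15, 13:40-15:00, 16:00-19:45 (subtract 3h to convert from UTC+3).
Yosef in UTC: 10:00-10:30, 11:10-12:50 (subtract 3h to convert from UTC+3).
Viktor ∩ Maria: 08:15-08:35, 14:25-15:00.
Viktor ∩ Maria ∩ Sven: 14:40-15:00.
Viktor ∩ Maria ∩ Sven ∩ Arjun: 14:40-15:00.
Viktor ∩ Maria ∩ Sven ∩ Arjun ∩ Priya: 14:40-15:00.
Viktor ∩ Maria ∩ Sven ∩ Arjun ∩ Priya ∩ Yosef: ∅.
There is no time when everyone is free.
No common window is at least 60 minutes long.

none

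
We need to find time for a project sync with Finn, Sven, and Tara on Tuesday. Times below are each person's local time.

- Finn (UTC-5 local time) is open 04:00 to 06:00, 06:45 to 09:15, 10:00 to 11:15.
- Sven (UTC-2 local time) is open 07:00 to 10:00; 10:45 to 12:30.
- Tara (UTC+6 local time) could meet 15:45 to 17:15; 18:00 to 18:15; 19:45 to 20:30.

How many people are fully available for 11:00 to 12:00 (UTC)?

Finn in UTC: 09:00-11:00, 11:45-14:15, 15:00-16:15 (add 5h to convert from UTC-5).
Sven in UTC: 09:00-12:00, 12:45-14:30 (add 2h to convert from UTC-2).
Tara in UTC: 09:45-11:15, 12:00-12:15, 13:45-14:30 (subtract 6h to convert from UTC+6).
Sven can make the full 11:00-12:00 slot — that's 1.

1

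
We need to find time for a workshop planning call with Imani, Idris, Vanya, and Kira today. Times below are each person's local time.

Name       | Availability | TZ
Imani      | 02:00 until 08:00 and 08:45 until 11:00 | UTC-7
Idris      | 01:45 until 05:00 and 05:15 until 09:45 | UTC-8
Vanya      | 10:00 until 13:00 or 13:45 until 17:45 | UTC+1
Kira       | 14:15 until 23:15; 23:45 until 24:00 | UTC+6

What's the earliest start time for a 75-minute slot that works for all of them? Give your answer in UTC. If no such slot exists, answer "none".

Imani in UTC: 09:00-15:00, 15:45-18:00 (add 7h to convert from UTC-7).
Idris in UTC: 09:45-13:00, 13:15-17:45 (add 8h to convert from UTC-8).
Vanya in UTC: 09:00-12:00, 12:45-16:45 (subtract 1h to convert from UTC+1).
Kira in UTC: 08:15-17:15, 17:45-18:00 (subtract 6h to convert from UTC+6).
Imani ∩ Idris: 09:45-13:00, 13:15-15:00, 15:45-17:45.
Imani ∩ Idris ∩ Vanya: 09:45-12:00, 12:45-13:00, 13:15-15:00, 15:45-16:45.
Imani ∩ Idris ∩ Vanya ∩ Kira: 09:45-12:00, 12:45-13:00, 13:15-15:00, 15:45-16:45.
The first common window of at least 75 minutes is 09:45-12:00, so the earliest start is 09:45.

09:45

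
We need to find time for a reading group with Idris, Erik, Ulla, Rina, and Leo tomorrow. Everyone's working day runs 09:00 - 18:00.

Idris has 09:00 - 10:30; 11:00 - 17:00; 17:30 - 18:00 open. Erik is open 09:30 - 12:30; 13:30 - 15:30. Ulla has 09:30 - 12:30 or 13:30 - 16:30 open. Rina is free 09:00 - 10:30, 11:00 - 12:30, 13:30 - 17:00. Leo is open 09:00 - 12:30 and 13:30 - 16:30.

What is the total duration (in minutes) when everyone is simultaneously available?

Idris ∩ Erik: 09:30-10:30, 11:00-12:30, 13:30-15:30.
Idris ∩ Erik ∩ Ulla: 09:30-10:30, 11:00-12:30, 13:30-15:30.
Idris ∩ Erik ∩ Ulla ∩ Rina: 09:30-10:30, 11:00-12:30, 13:30-15:30.
Idris ∩ Erik ∩ Ulla ∩ Rina ∩ Leo: 09:30-10:30, 11:00-12:30, 13:30-15:30.
Summing the common windows: 60 + 90 + 120 = 270 minutes.

270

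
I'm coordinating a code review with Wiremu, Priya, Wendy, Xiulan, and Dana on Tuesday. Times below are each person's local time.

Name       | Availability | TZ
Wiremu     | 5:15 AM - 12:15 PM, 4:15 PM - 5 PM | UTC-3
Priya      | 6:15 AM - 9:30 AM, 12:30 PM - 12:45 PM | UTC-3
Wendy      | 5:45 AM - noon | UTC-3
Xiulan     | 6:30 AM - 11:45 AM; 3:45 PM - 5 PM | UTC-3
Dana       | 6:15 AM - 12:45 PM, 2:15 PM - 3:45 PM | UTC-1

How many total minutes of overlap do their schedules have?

180

Wiremu in UTC: 08:15-15:15, 19:15-20:00 (add 3h to convert from UTC-3).
Priya in UTC: 09:15-12:30, 15:30-15:45 (add 3h to convert from UTC-3).
Wendy in UTC: 08:45-15:00 (add 3h to convert from UTC-3).
Xiulan in UTC: 09:30-14:45, 18:45-20:00 (add 3h to convert from UTC-3).
Dana in UTC: 07:15-13:45, 15:15-16:45 (add 1h to convert from UTC-1).
Wiremu ∩ Priya: 09:15-12:30.
Wiremu ∩ Priya ∩ Wendy: 09:15-12:30.
Wiremu ∩ Priya ∩ Wendy ∩ Xiulan: 09:30-12:30.
Wiremu ∩ Priya ∩ Wendy ∩ Xiulan ∩ Dana: 09:30-12:30.
So the common availability across everyone is 09:30-12:30.
That's a single block of 180 minutes.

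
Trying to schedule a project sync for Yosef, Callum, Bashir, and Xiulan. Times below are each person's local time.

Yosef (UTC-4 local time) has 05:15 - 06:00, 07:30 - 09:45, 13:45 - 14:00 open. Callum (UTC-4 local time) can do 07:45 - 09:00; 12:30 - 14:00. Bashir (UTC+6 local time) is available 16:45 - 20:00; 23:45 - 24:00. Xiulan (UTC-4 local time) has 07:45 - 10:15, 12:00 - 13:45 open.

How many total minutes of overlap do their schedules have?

75

Yosef in UTC: 09:15-10:00, 11:30-13:45, 17:45-18:00 (add 4h to convert from UTC-4).
Callum in UTC: 11:45-13:00, 16:30-18:00 (add 4h to convert from UTC-4).
Bashir in UTC: 10:45-14:00, 17:45-18:00 (subtract 6h to convert from UTC+6).
Xiulan in UTC: 11:45-14:15, 16:00-17:45 (add 4h to convert from UTC-4).
Yosef ∩ Callum: 11:45-13:00, 17:45-18:00.
Yosef ∩ Callum ∩ Bashir: 11:45-13:00, 17:45-18:00.
Yosef ∩ Callum ∩ Bashir ∩ Xiulan: 11:45-13:00.
So the common availability across everyone is 11:45-13:00.
That's a single block of 75 minutes.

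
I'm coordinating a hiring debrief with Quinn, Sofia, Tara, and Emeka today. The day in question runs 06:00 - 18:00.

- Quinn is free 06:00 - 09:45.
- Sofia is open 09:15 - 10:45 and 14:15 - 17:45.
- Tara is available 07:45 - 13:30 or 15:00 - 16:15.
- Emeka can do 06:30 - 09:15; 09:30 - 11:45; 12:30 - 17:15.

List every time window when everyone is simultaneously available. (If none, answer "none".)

Quinn ∩ Sofia: 09:15-09:45.
Quinn ∩ Sofia ∩ Tara: 09:15-09:45.
Quinn ∩ Sofia ∩ Tara ∩ Emeka: 09:30-09:45.

09:30-09:45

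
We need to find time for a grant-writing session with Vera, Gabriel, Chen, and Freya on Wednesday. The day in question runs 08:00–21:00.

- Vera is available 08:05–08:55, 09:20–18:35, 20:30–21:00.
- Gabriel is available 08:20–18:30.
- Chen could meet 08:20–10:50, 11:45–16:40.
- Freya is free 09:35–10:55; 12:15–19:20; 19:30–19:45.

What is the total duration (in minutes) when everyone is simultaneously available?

340

Vera ∩ Gabriel: 08:20-08:55, 09:20-18:30.
Vera ∩ Gabriel ∩ Chen: 08:20-08:55, 09:20-10:50, 11:45-16:40.
Vera ∩ Gabriel ∩ Chen ∩ Freya: 09:35-10:50, 12:15-16:40.
Those are the intersection windows.
Summing the common windows: 75 + 265 = 340 minutes.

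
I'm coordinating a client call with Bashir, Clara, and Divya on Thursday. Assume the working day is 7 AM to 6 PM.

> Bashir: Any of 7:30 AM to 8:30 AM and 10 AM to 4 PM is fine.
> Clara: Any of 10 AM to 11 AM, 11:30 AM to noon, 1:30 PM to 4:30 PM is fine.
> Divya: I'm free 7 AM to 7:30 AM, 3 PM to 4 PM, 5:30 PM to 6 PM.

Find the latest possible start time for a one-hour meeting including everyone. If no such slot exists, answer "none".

15:00

Bashir ∩ Clara: 10:00-11:00, 11:30-12:00, 13:30-16:00.
Bashir ∩ Clara ∩ Divya: 15:00-16:00.
The last common window of at least 60 minutes is 15:00-16:00; a 60-minute meeting can start as late as 15:00 and still end by 16:00.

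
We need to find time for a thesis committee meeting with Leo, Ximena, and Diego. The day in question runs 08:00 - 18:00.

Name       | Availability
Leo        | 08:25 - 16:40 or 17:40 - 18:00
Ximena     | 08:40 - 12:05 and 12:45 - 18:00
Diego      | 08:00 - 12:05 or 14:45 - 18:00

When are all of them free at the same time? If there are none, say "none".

Leo ∩ Ximena: 08:40-12:05, 12:45-16:40, 17:40-18:00.
Leo ∩ Ximena ∩ Diego: 08:40-12:05, 14:45-16:40, 17:40-18:00.

08:40-12:05, 14:45-16:40, 17:40-18:00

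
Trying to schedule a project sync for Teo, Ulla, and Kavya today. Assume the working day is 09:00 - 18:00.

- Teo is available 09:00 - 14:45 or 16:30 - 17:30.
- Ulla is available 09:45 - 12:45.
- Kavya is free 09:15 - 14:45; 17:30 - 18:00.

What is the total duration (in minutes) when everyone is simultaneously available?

Teo ∩ Ulla: 09:45-12:45.
Teo ∩ Ulla ∩ Kavya: 09:45-12:45.
So the common availability across everyone is 09:45-12:45.
That's a single block of 180 minutes.

180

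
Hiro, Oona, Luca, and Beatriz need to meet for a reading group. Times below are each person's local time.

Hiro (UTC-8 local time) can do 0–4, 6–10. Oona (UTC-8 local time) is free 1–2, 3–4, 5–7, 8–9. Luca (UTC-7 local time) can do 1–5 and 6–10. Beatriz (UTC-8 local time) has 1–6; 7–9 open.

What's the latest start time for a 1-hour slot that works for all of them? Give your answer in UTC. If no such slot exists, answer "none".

Hiro in UTC: 08:00-12:00, 14:00-18:00 (add 8h to convert from UTC-8).
Oona in UTC: 09:00-10:00, 11:00-12:00, 13:00-15:00, 16:00-17:00 (add 8h to convert from UTC-8).
Luca in UTC: 08:00-12:00, 13:00-17:00 (add 7h to convert from UTC-7).
Beatriz in UTC: 09:00-14:00, 15:00-17:00 (add 8h to convert from UTC-8).
Hiro ∩ Oona: 09:00-10:00, 11:00-12:00, 14:00-15:00, 16:00-17:00.
Hiro ∩ Oona ∩ Luca: 09:00-10:00, 11:00-12:00, 14:00-15:00, 16:00-17:00.
Hiro ∩ Oona ∩ Luca ∩ Beatriz: 09:00-10:00, 11:00-12:00, 16:00-17:00.
The last common window of at least 60 minutes is 16:00-17:00; a 60-minute meeting can start as late as 16:00 and still end by 17:00.

16:00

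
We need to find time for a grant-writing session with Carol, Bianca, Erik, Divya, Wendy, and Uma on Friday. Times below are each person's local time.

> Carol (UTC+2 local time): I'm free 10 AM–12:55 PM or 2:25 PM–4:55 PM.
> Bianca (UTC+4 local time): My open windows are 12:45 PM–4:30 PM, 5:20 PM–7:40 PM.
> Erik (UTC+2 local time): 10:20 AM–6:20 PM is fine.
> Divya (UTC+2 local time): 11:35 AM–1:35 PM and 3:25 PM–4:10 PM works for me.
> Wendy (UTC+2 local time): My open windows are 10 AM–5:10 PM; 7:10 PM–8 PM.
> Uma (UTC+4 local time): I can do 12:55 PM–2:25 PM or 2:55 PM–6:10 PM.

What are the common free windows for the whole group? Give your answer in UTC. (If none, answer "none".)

Carol in UTC: 08:00-10:55, 12:25-14:55 (subtract 2h to convert from UTC+2).
Bianca in UTC: 08:45-12:30, 13:20-15:40 (subtract 4h to convert from UTC+4).
Erik in UTC: 08:20-16:20 (subtract 2h to convert from UTC+2).
Divya in UTC: 09:35-11:35, 13:25-14:10 (subtract 2h to convert from UTC+2).
Wendy in UTC: 08:00-15:10, 17:10-18:00 (subtract 2h to convert from UTC+2).
Uma in UTC: 08:55-10:25, 10:55-14:10 (subtract 4h to convert from UTC+4).
Carol ∩ Bianca: 08:45-10:55, 12:25-12:30, 13:20-14:55.
Carol ∩ Bianca ∩ Erik: 08:45-10:55, 12:25-12:30, 13:20-14:55.
Carol ∩ Bianca ∩ Erik ∩ Divya: 09:35-10:55, 13:25-14:10.
Carol ∩ Bianca ∩ Erik ∩ Divya ∩ Wendy: 09:35-10:55, 13:25-14:10.
Carol ∩ Bianca ∩ Erik ∩ Divya ∩ Wendy ∩ Uma: 09:35-10:25, 13:25-14:10.
Those are the intersection windows.

09:35-10:25, 13:25-14:10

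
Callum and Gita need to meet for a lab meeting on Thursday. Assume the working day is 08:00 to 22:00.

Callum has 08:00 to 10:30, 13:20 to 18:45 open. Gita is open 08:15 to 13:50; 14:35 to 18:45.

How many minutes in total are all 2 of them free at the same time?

Callum ∩ Gita: 08:15-10:30, 13:20-13:50, 14:35-18:45.
Summing the common windows: 135 + 30 + 250 = 415 minutes.

415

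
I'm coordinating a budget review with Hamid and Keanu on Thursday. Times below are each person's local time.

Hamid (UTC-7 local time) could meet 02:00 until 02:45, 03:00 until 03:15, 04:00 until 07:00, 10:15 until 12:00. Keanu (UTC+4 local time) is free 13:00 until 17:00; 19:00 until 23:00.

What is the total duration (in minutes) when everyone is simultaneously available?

285

Hamid in UTC: 09:00-09:45, 10:00-10:15, 11:00-14:00, 17:15-19:00 (add 7h to convert from UTC-7).
Keanu in UTC: 09:00-13:00, 15:00-19:00 (subtract 4h to convert from UTC+4).
Hamid ∩ Keanu: 09:00-09:45, 10:00-10:15, 11:00-13:00, 17:15-19:00.
Summing the common windows: 45 + 15 + 120 + 105 = 285 minutes.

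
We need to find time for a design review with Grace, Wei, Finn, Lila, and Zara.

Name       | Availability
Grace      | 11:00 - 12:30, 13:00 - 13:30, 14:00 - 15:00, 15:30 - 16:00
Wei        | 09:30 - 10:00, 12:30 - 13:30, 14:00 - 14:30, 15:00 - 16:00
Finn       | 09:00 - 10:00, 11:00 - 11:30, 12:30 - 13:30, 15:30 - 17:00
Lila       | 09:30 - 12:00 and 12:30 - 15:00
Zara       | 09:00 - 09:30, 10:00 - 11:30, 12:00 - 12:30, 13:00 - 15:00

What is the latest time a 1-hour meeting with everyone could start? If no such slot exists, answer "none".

none

Grace ∩ Wei: 13:00-13:30, 14:00-14:30, 15:30-16:00.
Grace ∩ Wei ∩ Finn: 13:00-13:30, 15:30-16:00.
Grace ∩ Wei ∩ Finn ∩ Lila: 13:00-13:30.
Grace ∩ Wei ∩ Finn ∩ Lila ∩ Zara: 13:00-13:30.
So the common availability across everyone is 13:00-13:30.
No common window is at least 60 minutes long.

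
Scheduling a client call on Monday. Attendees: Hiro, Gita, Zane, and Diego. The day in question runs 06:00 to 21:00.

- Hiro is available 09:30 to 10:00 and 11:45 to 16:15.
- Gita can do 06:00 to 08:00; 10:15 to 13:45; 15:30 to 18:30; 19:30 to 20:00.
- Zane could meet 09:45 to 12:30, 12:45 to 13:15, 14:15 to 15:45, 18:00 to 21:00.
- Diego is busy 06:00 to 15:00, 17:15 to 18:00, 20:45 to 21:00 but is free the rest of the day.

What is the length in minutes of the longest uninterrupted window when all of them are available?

15

Hiro free: 09:30-10:00, 11:45-16:15.
Gita free: 06:00-08:00, 10:15-13:45, 15:30-18:30, 19:30-20:00.
Zane free: 09:45-12:30, 12:45-13:15, 14:15-15:45, 18:00-21:00.
Diego free: 15:00-17:15, 18:00-20:45 (invert busy blocks within the working day).
Hiro ∩ Gita: 11:45-13:45, 15:30-16:15.
Hiro ∩ Gita ∩ Zane: 11:45-12:30, 12:45-13:15, 15:30-15:45.
Hiro ∩ Gita ∩ Zane ∩ Diego: 15:30-15:45.
The longest is 15:30-15:45 at 15 minutes.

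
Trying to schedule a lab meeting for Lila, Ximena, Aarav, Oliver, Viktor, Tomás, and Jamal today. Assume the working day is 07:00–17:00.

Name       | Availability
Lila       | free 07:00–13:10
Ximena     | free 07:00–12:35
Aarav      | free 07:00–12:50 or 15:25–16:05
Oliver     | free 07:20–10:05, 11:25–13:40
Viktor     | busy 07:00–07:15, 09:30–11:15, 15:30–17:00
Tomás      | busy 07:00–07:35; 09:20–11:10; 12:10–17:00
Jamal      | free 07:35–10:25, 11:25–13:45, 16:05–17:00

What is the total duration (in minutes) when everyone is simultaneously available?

Lila free: 07:00-13:10.
Ximena free: 07:00-12:35.
Aarav free: 07:00-12:50, 15:25-16:05.
Oliver free: 07:20-10:05, 11:25-13:40.
Viktor free: 07:15-09:30, 11:15-15:30 (invert busy blocks within the working day).
Tomás free: 07:35-09:20, 11:10-12:10 (invert busy blocks within the working day).
Jamal free: 07:35-10:25, 11:25-13:45, 16:05-17:00.
Lila ∩ Ximena: 07:00-12:35.
Lila ∩ Ximena ∩ Aarav: 07:00-12:35.
Lila ∩ Ximena ∩ Aarav ∩ Oliver: 07:20-10:05, 11:25-12:35.
Lila ∩ Ximena ∩ Aarav ∩ Oliver ∩ Viktor: 07:20-09:30, 11:25-12:35.
Lila ∩ Ximena ∩ Aarav ∩ Oliver ∩ Viktor ∩ Tomás: 07:35-09:20, 11:25-12:10.
Lila ∩ Ximena ∩ Aarav ∩ Oliver ∩ Viktor ∩ Tomás ∩ Jamal: 07:35-09:20, 11:25-12:10.
So the common availability across everyone is 07:35-09:20, 11:25-12:10.
Summing the common windows: 105 + 45 = 150 minutes.

150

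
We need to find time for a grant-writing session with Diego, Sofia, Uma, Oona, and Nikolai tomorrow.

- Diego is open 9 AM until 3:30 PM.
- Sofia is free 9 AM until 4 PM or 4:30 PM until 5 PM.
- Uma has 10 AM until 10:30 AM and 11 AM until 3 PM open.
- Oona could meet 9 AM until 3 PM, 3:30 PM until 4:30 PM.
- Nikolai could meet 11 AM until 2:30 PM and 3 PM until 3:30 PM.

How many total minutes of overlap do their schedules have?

Diego ∩ Sofia: 09:00-15:30.
Diego ∩ Sofia ∩ Uma: 10:00-10:30, 11:00-15:00.
Diego ∩ Sofia ∩ Uma ∩ Oona: 10:00-10:30, 11:00-15:00.
Diego ∩ Sofia ∩ Uma ∩ Oona ∩ Nikolai: 11:00-14:30.
Those are the intersection windows.
That's a single block of 210 minutes.

210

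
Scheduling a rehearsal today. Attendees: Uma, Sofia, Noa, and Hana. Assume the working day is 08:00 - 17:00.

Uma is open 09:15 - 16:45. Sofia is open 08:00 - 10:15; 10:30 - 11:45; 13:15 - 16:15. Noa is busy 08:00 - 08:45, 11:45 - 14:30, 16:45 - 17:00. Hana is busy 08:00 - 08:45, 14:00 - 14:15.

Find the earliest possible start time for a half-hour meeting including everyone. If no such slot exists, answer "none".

Uma free: 09:15-16:45.
Sofia free: 08:00-10:15, 10:30-11:45, 13:15-16:15.
Noa free: 08:45-11:45, 14:30-16:45 (invert busy blocks within the working day).
Hana free: 08:45-14:00, 14:15-17:00 (invert busy blocks within the working day).
Uma ∩ Sofia: 09:15-10:15, 10:30-11:45, 13:15-16:15.
Uma ∩ Sofia ∩ Noa: 09:15-10:15, 10:30-11:45, 14:30-16:15.
Uma ∩ Sofia ∩ Noa ∩ Hana: 09:15-10:15, 10:30-11:45, 14:30-16:15.
The first common window of at least 30 minutes is 09:15-10:15, so the earliest start is 09:15.

09:15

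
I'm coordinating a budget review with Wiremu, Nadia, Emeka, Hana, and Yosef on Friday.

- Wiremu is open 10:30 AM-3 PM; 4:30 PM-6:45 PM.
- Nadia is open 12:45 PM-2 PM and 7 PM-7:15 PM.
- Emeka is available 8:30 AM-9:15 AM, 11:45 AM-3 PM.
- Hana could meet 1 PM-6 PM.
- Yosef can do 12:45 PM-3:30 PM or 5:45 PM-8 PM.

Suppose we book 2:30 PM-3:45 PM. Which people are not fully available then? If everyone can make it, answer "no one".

Wiremu: not fully free for 14:30-15:45. Nadia: not fully free for 14:30-15:45. Emeka: not fully free for 14:30-15:45. Hana: free for 14:30-15:45. Yosef: not fully free for 14:30-15:45.

Emeka, Nadia, Wiremu, Yosef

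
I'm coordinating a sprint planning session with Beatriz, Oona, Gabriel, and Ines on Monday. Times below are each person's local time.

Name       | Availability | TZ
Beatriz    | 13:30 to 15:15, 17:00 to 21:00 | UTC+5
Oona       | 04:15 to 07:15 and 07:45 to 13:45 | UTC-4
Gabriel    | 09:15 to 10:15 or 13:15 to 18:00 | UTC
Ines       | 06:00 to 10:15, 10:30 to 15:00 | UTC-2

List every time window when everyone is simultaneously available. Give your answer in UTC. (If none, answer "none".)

09:15-10:15, 13:15-16:00

Beatriz in UTC: 08:30-10:15, 12:00-16:00 (subtract 5h to convert from UTC+5).
Oona in UTC: 08:15-11:15, 11:45-17:45 (add 4h to convert from UTC-4).
Gabriel in UTC: 09:15-10:15, 13:15-18:00.
Ines in UTC: 08:00-12:15, 12:30-17:00 (add 2h to convert from UTC-2).
Beatriz ∩ Oona: 08:30-10:15, 12:00-16:00.
Beatriz ∩ Oona ∩ Gabriel: 09:15-10:15, 13:15-16:00.
Beatriz ∩ Oona ∩ Gabriel ∩ Ines: 09:15-10:15, 13:15-16:00.
So the common availability across everyone is 09:15-10:15, 13:15-16:00.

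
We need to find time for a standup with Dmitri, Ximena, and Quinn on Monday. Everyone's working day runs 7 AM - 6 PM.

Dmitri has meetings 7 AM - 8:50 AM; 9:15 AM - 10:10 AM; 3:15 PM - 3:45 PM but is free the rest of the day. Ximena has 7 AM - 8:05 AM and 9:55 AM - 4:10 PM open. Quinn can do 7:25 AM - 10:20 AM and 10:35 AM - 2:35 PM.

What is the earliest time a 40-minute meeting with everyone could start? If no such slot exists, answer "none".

10:35

Dmitri free: 08:50-09:15, 10:10-15:15, 15:45-18:00 (invert busy blocks within the working day).
Ximena free: 07:00-08:05, 09:55-16:10.
Quinn free: 07:25-10:20, 10:35-14:35.
Dmitri ∩ Ximena: 10:10-15:15, 15:45-16:10.
Dmitri ∩ Ximena ∩ Quinn: 10:10-10:20, 10:35-14:35.
The first common window of at least 40 minutes is 10:35-14:35, so the earliest start is 10:35.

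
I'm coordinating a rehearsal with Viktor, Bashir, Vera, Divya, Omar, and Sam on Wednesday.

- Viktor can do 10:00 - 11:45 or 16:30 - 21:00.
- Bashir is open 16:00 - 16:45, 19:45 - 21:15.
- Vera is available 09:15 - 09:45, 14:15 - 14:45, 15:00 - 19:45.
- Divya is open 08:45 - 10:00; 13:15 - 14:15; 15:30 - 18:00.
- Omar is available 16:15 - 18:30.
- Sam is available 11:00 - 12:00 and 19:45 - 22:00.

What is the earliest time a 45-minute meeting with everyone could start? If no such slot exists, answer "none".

Viktor ∩ Bashir: 16:30-16:45, 19:45-21:00.
Viktor ∩ Bashir ∩ Vera: 16:30-16:45.
Viktor ∩ Bashir ∩ Vera ∩ Divya: 16:30-16:45.
Viktor ∩ Bashir ∩ Vera ∩ Divya ∩ Omar: 16:30-16:45.
Viktor ∩ Bashir ∩ Vera ∩ Divya ∩ Omar ∩ Sam: ∅.
There is no time when everyone is free.
No common window is at least 45 minutes long.

none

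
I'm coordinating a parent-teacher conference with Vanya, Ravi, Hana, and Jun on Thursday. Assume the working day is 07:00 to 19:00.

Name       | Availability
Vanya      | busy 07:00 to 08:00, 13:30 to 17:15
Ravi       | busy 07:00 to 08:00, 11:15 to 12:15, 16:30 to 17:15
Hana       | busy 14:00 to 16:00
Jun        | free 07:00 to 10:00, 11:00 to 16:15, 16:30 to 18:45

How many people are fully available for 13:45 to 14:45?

Vanya free: 08:00-13:30, 17:15-19:00 (invert busy blocks within the working day).
Ravi free: 08:00-11:15, 12:15-16:30, 17:15-19:00 (invert busy blocks within the working day).
Hana free: 07:00-14:00, 16:00-19:00 (invert busy blocks within the working day).
Jun free: 07:00-10:00, 11:00-16:15, 16:30-18:45.
Ravi and Jun can make the full 13:45-14:45 slot — that's 2.

2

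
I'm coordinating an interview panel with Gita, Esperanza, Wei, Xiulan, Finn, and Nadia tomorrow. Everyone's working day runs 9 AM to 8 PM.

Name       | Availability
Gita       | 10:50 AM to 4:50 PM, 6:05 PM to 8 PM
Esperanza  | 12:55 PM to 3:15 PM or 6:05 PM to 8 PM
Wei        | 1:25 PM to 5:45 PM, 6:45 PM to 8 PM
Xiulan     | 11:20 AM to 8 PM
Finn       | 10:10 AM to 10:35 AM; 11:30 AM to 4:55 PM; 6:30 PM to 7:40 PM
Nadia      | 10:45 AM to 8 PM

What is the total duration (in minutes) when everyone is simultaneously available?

Gita ∩ Esperanza: 12:55-15:15, 18:05-20:00.
Gita ∩ Esperanza ∩ Wei: 13:25-15:15, 18:45-20:00.
Gita ∩ Esperanza ∩ Wei ∩ Xiulan: 13:25-15:15, 18:45-20:00.
Gita ∩ Esperanza ∩ Wei ∩ Xiulan ∩ Finn: 13:25-15:15, 18:45-19:40.
Gita ∩ Esperanza ∩ Wei ∩ Xiulan ∩ Finn ∩ Nadia: 13:25-15:15, 18:45-19:40.
So the common availability across everyone is 13:25-15:15, 18:45-19:40.
Summing the common windows: 110 + 55 = 165 minutes.

165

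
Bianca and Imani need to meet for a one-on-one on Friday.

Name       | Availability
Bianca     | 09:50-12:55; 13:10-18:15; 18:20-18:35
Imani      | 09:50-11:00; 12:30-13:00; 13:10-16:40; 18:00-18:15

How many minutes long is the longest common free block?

Bianca ∩ Imani: 09:50-11:00, 12:30-12:55, 13:10-16:40, 18:00-18:15.
The longest is 13:10-16:40 at 210 minutes.

210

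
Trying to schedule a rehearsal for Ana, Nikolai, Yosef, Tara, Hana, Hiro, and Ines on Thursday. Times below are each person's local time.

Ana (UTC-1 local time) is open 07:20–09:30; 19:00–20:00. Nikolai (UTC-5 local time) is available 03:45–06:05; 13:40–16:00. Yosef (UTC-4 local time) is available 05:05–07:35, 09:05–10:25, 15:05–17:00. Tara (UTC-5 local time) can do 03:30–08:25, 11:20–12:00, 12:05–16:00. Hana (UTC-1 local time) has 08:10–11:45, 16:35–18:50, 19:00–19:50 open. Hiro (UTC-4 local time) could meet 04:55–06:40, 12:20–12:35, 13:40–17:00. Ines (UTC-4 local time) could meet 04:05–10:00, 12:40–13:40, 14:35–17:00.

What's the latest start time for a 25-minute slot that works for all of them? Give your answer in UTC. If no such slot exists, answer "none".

20:25

Ana in UTC: 08:20-10:30, 20:00-21:00 (add 1h to convert from UTC-1).
Nikolai in UTC: 08:45-11:05, 18:40-21:00 (add 5h to convert from UTC-5).
Yosef in UTC: 09:05-11:35, 13:05-14:25, 19:05-21:00 (add 4h to convert from UTC-4).
Tara in UTC: 08:30-13:25, 16:20-17:00, 17:05-21:00 (add 5h to convert from UTC-5).
Hana in UTC: 09:10-12:45, 17:35-19:50, 20:00-20:50 (add 1h to convert from UTC-1).
Hiro in UTC: 08:55-10:40, 16:20-16:35, 17:40-21:00 (add 4h to convert from UTC-4).
Ines in UTC: 08:05-14:00, 16:40-17:40, 18:35-21:00 (add 4h to convert from UTC-4).
Ana ∩ Nikolai: 08:45-10:30, 20:00-21:00.
Ana ∩ Nikolai ∩ Yosef: 09:05-10:30, 20:00-21:00.
Ana ∩ Nikolai ∩ Yosef ∩ Tara: 09:05-10:30, 20:00-21:00.
Ana ∩ Nikolai ∩ Yosef ∩ Tara ∩ Hana: 09:10-10:30, 20:00-20:50.
Ana ∩ Nikolai ∩ Yosef ∩ Tara ∩ Hana ∩ Hiro: 09:10-10:30, 20:00-20:50.
Ana ∩ Nikolai ∩ Yosef ∩ Tara ∩ Hana ∩ Hiro ∩ Ines: 09:10-10:30, 20:00-20:50.
The last common window of at least 25 minutes is 20:00-20:50; a 25-minute meeting can start as late as 20:25 and still end by 20:50.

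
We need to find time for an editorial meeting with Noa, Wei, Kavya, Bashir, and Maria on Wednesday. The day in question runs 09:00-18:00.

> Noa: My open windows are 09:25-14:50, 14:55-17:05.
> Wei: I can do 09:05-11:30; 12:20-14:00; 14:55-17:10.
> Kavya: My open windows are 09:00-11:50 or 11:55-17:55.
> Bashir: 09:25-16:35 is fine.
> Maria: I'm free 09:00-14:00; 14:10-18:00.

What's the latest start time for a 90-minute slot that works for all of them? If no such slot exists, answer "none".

Noa ∩ Wei: 09:25-11:30, 12:20-14:00, 14:55-17:05.
Noa ∩ Wei ∩ Kavya: 09:25-11:30, 12:20-14:00, 14:55-17:05.
Noa ∩ Wei ∩ Kavya ∩ Bashir: 09:25-11:30, 12:20-14:00, 14:55-16:35.
Noa ∩ Wei ∩ Kavya ∩ Bashir ∩ Maria: 09:25-11:30, 12:20-14:00, 14:55-16:35.
The last common window of at least 90 minutes is 14:55-16:35; a 90-minute meeting can start as late as 15:05 and still end by 16:35.

15:05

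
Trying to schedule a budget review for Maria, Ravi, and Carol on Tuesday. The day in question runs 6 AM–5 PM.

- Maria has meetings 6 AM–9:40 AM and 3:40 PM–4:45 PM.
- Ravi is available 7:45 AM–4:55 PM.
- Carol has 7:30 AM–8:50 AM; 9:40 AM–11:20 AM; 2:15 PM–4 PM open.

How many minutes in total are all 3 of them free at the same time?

185

Maria free: 09:40-15:40, 16:45-17:00 (invert busy blocks within the working day).
Ravi free: 07:45-16:55.
Carol free: 07:30-08:50, 09:40-11:20, 14:15-16:00.
Maria ∩ Ravi: 09:40-15:40, 16:45-16:55.
Maria ∩ Ravi ∩ Carol: 09:40-11:20, 14:15-15:40.
Summing the common windows: 100 + 85 = 185 minutes.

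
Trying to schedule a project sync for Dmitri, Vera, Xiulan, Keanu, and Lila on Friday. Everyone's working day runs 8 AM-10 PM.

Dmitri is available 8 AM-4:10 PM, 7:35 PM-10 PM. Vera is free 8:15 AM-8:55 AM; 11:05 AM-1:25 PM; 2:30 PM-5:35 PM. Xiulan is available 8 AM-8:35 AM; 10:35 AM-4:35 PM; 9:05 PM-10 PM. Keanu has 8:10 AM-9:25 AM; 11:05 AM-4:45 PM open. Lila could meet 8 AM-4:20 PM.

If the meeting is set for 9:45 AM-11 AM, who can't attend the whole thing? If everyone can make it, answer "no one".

Keanu, Vera, Xiulan

Dmitri: free for 09:45-11:00. Vera: not fully free for 09:45-11:00. Xiulan: not fully free for 09:45-11:00. Keanu: not fully free for 09:45-11:00. Lila: free for 09:45-11:00.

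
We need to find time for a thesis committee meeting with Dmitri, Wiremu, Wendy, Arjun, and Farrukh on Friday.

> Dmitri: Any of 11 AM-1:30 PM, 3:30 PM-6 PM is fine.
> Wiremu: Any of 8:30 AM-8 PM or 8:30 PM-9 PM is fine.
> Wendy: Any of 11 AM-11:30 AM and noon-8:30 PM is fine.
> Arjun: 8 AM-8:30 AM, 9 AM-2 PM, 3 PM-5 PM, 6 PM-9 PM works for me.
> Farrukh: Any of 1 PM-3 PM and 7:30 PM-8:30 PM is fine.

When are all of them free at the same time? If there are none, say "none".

13:00-13:30

Dmitri ∩ Wiremu: 11:00-13:30, 15:30-18:00.
Dmitri ∩ Wiremu ∩ Wendy: 11:00-11:30, 12:00-13:30, 15:30-18:00.
Dmitri ∩ Wiremu ∩ Wendy ∩ Arjun: 11:00-11:30, 12:00-13:30, 15:30-17:00.
Dmitri ∩ Wiremu ∩ Wendy ∩ Arjun ∩ Farrukh: 13:00-13:30.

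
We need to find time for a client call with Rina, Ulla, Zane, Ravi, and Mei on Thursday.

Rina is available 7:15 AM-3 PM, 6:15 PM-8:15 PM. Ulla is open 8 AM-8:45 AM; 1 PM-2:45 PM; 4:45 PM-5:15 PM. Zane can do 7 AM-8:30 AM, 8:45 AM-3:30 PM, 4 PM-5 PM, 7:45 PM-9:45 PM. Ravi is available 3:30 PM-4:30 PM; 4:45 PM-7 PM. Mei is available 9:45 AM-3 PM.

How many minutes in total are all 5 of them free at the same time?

0

Rina ∩ Ulla: 08:00-08:45, 13:00-14:45.
Rina ∩ Ulla ∩ Zane: 08:00-08:30, 13:00-14:45.
Rina ∩ Ulla ∩ Zane ∩ Ravi: ∅.
Rina ∩ Ulla ∩ Zane ∩ Ravi ∩ Mei: ∅.
There is no time when everyone is free.
There is no common window, so the total is 0 minutes.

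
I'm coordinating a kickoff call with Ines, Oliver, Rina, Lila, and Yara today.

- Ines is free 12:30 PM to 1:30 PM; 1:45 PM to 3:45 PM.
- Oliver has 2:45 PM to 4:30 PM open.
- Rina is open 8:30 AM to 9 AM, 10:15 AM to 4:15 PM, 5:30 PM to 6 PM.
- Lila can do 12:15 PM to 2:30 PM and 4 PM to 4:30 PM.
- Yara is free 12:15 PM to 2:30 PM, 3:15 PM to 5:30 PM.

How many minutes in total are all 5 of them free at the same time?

0

Ines ∩ Oliver: 14:45-15:45.
Ines ∩ Oliver ∩ Rina: 14:45-15:45.
Ines ∩ Oliver ∩ Rina ∩ Lila: ∅.
Ines ∩ Oliver ∩ Rina ∩ Lila ∩ Yara: ∅.
There is no time when everyone is free.
There is no common window, so the total is 0 minutes.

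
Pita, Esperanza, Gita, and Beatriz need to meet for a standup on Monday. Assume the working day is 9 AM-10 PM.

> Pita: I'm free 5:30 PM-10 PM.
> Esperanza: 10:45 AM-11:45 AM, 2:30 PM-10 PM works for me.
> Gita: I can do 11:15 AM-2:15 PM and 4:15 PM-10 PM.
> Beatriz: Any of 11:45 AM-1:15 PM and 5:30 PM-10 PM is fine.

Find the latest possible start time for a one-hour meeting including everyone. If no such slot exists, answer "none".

Pita ∩ Esperanza: 17:30-22:00.
Pita ∩ Esperanza ∩ Gita: 17:30-22:00.
Pita ∩ Esperanza ∩ Gita ∩ Beatriz: 17:30-22:00.
So the common availability across everyone is 17:30-22:00.
The last common window of at least 60 minutes is 17:30-22:00; a 60-minute meeting can start as late as 21:00 and still end by 22:00.

21:00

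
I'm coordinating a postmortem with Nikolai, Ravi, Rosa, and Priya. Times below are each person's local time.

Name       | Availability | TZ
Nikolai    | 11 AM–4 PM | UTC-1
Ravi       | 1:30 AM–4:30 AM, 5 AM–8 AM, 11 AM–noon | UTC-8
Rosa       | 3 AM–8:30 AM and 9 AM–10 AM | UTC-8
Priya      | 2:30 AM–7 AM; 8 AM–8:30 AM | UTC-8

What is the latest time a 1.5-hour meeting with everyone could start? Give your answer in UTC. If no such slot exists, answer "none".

Nikolai in UTC: 12:00-17:00 (add 1h to convert from UTC-1).
Ravi in UTC: 09:30-12:30, 13:00-16:00, 19:00-20:00 (add 8h to convert from UTC-8).
Rosa in UTC: 11:00-16:30, 17:00-18:00 (add 8h to convert from UTC-8).
Priya in UTC: 10:30-15:00, 16:00-16:30 (add 8h to convert from UTC-8).
Nikolai ∩ Ravi: 12:00-12:30, 13:00-16:00.
Nikolai ∩ Ravi ∩ Rosa: 12:00-12:30, 13:00-16:00.
Nikolai ∩ Ravi ∩ Rosa ∩ Priya: 12:00-12:30, 13:00-15:00.
The last common window of at least 90 minutes is 13:00-15:00; a 90-minute meeting can start as late as 13:30 and still end by 15:00.

13:30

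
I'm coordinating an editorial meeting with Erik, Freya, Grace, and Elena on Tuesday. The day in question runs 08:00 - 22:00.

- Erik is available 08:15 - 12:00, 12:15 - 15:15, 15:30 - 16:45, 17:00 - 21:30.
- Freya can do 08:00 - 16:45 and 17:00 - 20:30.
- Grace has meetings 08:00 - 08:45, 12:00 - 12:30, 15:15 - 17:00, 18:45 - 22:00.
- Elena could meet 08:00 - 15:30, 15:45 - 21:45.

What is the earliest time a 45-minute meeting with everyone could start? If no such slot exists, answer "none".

Erik free: 08:15-12:00, 12:15-15:15, 15:30-16:45, 17:00-21:30.
Freya free: 08:00-16:45, 17:00-20:30.
Grace free: 08:45-12:00, 12:30-15:15, 17:00-18:45 (invert busy blocks within the working day).
Elena free: 08:00-15:30, 15:45-21:45.
Erik ∩ Freya: 08:15-12:00, 12:15-15:15, 15:30-16:45, 17:00-20:30.
Erik ∩ Freya ∩ Grace: 08:45-12:00, 12:30-15:15, 17:00-18:45.
Erik ∩ Freya ∩ Grace ∩ Elena: 08:45-12:00, 12:30-15:15, 17:00-18:45.
So the common availability across everyone is 08:45-12:00, 12:30-15:15, 17:00-18:45.
The first common window of at least 45 minutes is 08:45-12:00, so the earliest start is 08:45.

08:45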